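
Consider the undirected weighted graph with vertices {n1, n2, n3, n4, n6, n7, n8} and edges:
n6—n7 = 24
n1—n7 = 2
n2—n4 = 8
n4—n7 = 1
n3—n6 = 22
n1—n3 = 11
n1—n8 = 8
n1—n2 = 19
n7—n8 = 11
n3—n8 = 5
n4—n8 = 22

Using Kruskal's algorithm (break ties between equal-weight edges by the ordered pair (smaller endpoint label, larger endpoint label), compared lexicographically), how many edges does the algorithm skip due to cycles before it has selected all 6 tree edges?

3

Kruskal's algorithm — process edges by increasing weight (ties by edge label):
n4—n7 (1): add. Components now {n4,n7} {n2} {n1} {n3} {n8} {n6}
n1—n7 (2): add. Components now {n1,n4,n7} {n2} {n3} {n8} {n6}
n3—n8 (5): add. Components now {n1,n4,n7} {n2} {n3,n8} {n6}
n1—n8 (8): add. Components now {n1,n3,n4,n7,n8} {n2} {n6}
n2—n4 (8): add. Components now {n1,n2,n3,n4,n7,n8} {n6}
n1—n3 (11): skip — n1 and n3 already connected.
n7—n8 (11): skip — n7 and n8 already connected.
n1—n2 (19): skip — n2 and n1 already connected.
n3—n6 (22): add. Components now {n1,n2,n3,n4,n6,n7,n8}
Edges rejected before the tree was complete: 3.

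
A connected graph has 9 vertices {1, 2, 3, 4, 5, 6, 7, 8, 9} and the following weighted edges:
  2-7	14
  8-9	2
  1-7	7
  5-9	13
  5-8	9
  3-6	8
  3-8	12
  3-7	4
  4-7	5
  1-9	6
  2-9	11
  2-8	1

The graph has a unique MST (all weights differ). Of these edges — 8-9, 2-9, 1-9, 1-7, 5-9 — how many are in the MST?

Kruskal's algorithm — process edges by increasing weight (ties by edge label):
2-8 (1): add — endpoints in different components.
8-9 (2): add — endpoints in different components.
3-7 (4): add — endpoints in different components.
4-7 (5): add — endpoints in different components.
1-9 (6): add — endpoints in different components.
1-7 (7): add — endpoints in different components.
3-6 (8): add — endpoints in different components.
5-8 (9): add — endpoints in different components.
MST edge set: {2-8, 8-9, 3-7, 4-7, 1-9, 1-7, 3-6, 5-8}.
Of the listed edges, {8-9, 1-9, 1-7} are in the MST → 3.

3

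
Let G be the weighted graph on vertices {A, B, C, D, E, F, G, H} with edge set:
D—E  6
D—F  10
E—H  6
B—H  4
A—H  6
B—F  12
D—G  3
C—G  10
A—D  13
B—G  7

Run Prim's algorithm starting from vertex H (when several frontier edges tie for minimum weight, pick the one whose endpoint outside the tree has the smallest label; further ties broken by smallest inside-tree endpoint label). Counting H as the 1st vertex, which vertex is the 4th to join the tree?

Prim's algorithm from H:
Step 1: cheapest edge leaving the tree is B—H (4); add B.
Step 2: cheapest edge leaving the tree is A—H (6); add A.
Step 3: cheapest edge leaving the tree is E—H (6); add E.
Step 4: cheapest edge leaving the tree is D—E (6); add D.
Step 5: cheapest edge leaving the tree is D—G (3); add G.
Step 6: cheapest edge leaving the tree is C—G (10); add C.
Step 7: cheapest edge leaving the tree is D—F (10); add F.
Vertex order: H, B, A, E, D, G, C, F. The 4th vertex is E.

E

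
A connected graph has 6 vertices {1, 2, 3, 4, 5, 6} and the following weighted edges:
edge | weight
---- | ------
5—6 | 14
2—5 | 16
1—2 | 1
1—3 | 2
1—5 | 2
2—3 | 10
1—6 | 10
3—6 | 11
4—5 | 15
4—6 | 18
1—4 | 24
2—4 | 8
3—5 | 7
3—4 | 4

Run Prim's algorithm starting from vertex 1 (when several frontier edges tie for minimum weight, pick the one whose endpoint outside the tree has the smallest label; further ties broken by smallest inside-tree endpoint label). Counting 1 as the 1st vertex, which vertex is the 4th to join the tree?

Prim's algorithm from 1:
Step 1: frontier [1—2 1, 1—3 2, 1—5 2, 1—6 10, 1—4 24] → take 1—2 (1); add 2.
Step 2: frontier [1—3 2, 1—5 2, 1—6 10, 1—4 24, 2—4 8, 2—3 10, 2—5 16] → take 1—3 (2); add 3.
Step 3: frontier [1—5 2, 1—6 10, 1—4 24, 2—4 8, 2—5 16, 3—4 4, 3—5 7, 3—6 11] → take 1—5 (2); add 5.
Step 4: frontier [1—6 10, 1—4 24, 2—4 8, 3—4 4, 3—6 11, 5—6 14, 4—5 15] → take 3—4 (4); add 4.
Step 5: frontier [1—6 10, 3—6 11, 4—6 18, 5—6 14] → take 1—6 (10); add 6.
Vertex order: 1, 2, 3, 5, 4, 6. The 4th vertex is 5.

5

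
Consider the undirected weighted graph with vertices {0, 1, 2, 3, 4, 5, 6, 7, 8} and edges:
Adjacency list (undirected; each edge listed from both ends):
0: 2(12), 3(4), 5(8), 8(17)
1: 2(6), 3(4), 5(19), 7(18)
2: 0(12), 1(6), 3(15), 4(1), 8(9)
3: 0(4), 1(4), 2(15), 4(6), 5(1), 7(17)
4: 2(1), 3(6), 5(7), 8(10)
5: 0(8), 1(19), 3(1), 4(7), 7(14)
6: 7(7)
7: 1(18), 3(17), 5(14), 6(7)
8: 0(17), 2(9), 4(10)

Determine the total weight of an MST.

Grow the tree from 6 using Prim:
Step 1: cheapest edge leaving the tree is 6–7 (7); add 7.
Step 2: cheapest edge leaving the tree is 5–7 (14); add 5.
Step 3: cheapest edge leaving the tree is 3–5 (1); add 3.
Step 4: cheapest edge leaving the tree is 0–3 (4); add 0.
Step 5: cheapest edge leaving the tree is 1–3 (4); add 1.
Step 6: cheapest edge leaving the tree is 1–2 (6); add 2.
Step 7: cheapest edge leaving the tree is 2–4 (1); add 4.
Step 8: cheapest edge leaving the tree is 2–8 (9); add 8.
MST edges: 6–7, 5–7, 3–5, 0–3, 1–3, 1–2, 2–4, 2–8; total weight 7+14+1+4+4+6+1+9 = 46.

46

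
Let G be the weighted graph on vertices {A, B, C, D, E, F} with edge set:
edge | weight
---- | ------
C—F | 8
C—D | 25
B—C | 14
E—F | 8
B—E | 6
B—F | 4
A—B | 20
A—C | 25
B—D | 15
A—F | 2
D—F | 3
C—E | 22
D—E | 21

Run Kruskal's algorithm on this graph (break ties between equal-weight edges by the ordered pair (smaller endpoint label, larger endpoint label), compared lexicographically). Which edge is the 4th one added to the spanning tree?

Sort edges by weight, then run Kruskal:
A—F (2): add. Components now {A,F} {B} {C} {D} {E}
D—F (3): add. Components now {A,D,F} {B} {C} {E}
B—F (4): add. Components now {A,B,D,F} {C} {E}
B—E (6): add. Components now {A,B,D,E,F} {C}
C—F (8): add. Components now {A,B,C,D,E,F}
The 4th edge added is B—E.

B-E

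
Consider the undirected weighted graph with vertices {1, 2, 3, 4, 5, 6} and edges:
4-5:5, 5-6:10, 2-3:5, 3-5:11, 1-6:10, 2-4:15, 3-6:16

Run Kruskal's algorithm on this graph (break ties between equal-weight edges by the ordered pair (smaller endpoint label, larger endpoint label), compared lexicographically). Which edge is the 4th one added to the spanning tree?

5-6

Kruskal: consider edges lightest-first.
2-3 (5): add — endpoints in different components.
4-5 (5): add — endpoints in different components.
1-6 (10): add — endpoints in different components.
5-6 (10): add — endpoints in different components.
3-5 (11): add — endpoints in different components.
The 4th edge added is 5-6.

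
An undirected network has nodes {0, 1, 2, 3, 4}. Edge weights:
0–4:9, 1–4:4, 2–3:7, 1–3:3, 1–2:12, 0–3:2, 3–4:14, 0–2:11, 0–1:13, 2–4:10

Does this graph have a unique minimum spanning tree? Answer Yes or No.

Kruskal's algorithm — process edges by increasing weight (ties by edge label):
0–3 (2): add — endpoints in different components.
1–3 (3): add — endpoints in different components.
1–4 (4): add — endpoints in different components.
2–3 (7): add — endpoints in different components.
Every non-tree edge has weight strictly greater than the heaviest edge on the tree path between its endpoints, so the MST is unique.

Yes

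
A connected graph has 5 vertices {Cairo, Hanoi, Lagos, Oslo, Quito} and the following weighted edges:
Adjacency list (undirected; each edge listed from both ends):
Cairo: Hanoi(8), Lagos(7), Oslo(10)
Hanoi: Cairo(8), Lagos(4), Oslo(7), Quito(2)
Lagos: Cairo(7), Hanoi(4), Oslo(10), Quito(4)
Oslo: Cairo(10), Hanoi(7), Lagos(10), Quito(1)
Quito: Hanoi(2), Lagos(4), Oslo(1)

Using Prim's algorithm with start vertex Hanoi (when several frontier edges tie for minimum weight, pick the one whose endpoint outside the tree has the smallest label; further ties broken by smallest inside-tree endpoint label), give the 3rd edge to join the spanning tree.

Hanoi-Lagos

Grow the tree from Hanoi using Prim:
Step 1: frontier [Hanoi–Quito 2, Hanoi–Lagos 4, Hanoi–Oslo 7, Cairo–Hanoi 8] → take Hanoi–Quito (2); add Quito.
Step 2: frontier [Hanoi–Lagos 4, Hanoi–Oslo 7, Cairo–Hanoi 8, Oslo–Quito 1, Lagos–Quito 4] → take Oslo–Quito (1); add Oslo.
Step 3: frontier [Hanoi–Lagos 4, Cairo–Hanoi 8, Cairo–Oslo 10, Lagos–Oslo 10, Lagos–Quito 4] → take Hanoi–Lagos (4); add Lagos.
Step 4: frontier [Cairo–Hanoi 8, Cairo–Lagos 7, Cairo–Oslo 10] → take Cairo–Lagos (7); add Cairo.
The 3rd edge added is Hanoi–Lagos.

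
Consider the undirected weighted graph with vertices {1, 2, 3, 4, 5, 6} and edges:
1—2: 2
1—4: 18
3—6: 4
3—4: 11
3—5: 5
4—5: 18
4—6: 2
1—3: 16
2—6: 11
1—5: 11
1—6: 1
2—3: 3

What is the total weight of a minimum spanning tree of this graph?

Grow the tree from 5 using Prim:
Step 1: frontier [3—5 5, 1—5 11, 4—5 18] → take 3—5 (5); add 3.
Step 2: frontier [2—3 3, 3—6 4, 3—4 11, 1—3 16, 1—5 11, 4—5 18] → take 2—3 (3); add 2.
Step 3: frontier [1—2 2, 2—6 11, 3—6 4, 3—4 11, 1—3 16, 1—5 11, 4—5 18] → take 1—2 (2); add 1.
Step 4: frontier [1—6 1, 1—4 18, 2—6 11, 3—6 4, 3—4 11, 4—5 18] → take 1—6 (1); add 6.
Step 5: frontier [1—4 18, 3—4 11, 4—5 18, 4—6 2] → take 4—6 (2); add 4.
MST edges: 3—5, 2—3, 1—2, 1—6, 4—6; total weight 5+3+2+1+2 = 13.

13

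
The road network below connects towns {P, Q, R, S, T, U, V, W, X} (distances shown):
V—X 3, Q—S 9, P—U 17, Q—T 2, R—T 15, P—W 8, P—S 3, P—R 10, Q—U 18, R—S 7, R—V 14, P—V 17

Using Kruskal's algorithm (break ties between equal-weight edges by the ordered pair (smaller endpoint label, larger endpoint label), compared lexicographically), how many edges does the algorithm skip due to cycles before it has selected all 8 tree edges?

Sort edges by weight, then run Kruskal:
Q—T (2): add — endpoints in different components.
P—S (3): add — endpoints in different components.
V—X (3): add — endpoints in different components.
R—S (7): add — endpoints in different components.
P—W (8): add — endpoints in different components.
Q—S (9): add — endpoints in different components.
P—R (10): skip — P and R already connected.
R—V (14): add — endpoints in different components.
R—T (15): skip — T and R already connected.
P—U (17): add — endpoints in different components.
Edges rejected before the tree was complete: 2.

2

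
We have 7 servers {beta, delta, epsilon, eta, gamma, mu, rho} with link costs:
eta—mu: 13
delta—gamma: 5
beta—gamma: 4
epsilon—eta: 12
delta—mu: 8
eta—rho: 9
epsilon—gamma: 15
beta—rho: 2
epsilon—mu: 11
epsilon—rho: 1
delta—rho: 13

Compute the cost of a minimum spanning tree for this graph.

Grow the tree from rho using Prim:
Step 1: cheapest edge leaving the tree is epsilon—rho (1); add epsilon.
Step 2: cheapest edge leaving the tree is beta—rho (2); add beta.
Step 3: cheapest edge leaving the tree is beta—gamma (4); add gamma.
Step 4: cheapest edge leaving the tree is delta—gamma (5); add delta.
Step 5: cheapest edge leaving the tree is delta—mu (8); add mu.
Step 6: cheapest edge leaving the tree is eta—rho (9); add eta.
MST edges: epsilon—rho, beta—rho, beta—gamma, delta—gamma, delta—mu, eta—rho; total weight 1+2+4+5+8+9 = 29.

29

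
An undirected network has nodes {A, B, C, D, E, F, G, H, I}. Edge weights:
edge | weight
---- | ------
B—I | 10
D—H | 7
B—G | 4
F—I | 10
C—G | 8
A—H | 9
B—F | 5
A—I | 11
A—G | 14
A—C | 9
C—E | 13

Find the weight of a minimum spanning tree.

65

Sort edges by weight, then run Kruskal:
B—G (4): add — endpoints in different components.
B—F (5): add — endpoints in different components.
D—H (7): add — endpoints in different components.
C—G (8): add — endpoints in different components.
A—C (9): add — endpoints in different components.
A—H (9): add — endpoints in different components.
B—I (10): add — endpoints in different components.
F—I (10): skip — F and I already connected.
A—I (11): skip — A and I already connected.
C—E (13): add — endpoints in different components.
MST edges: B—G, B—F, D—H, C—G, A—C, A—H, B—I, C—E; total weight 4+5+7+8+9+9+10+13 = 65.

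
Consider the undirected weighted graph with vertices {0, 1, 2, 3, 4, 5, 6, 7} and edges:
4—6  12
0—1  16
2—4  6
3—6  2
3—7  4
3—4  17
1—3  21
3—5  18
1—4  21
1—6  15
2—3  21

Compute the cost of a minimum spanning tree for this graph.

Sort edges by weight, then run Kruskal:
3—6 (2): add — endpoints in different components.
3—7 (4): add — endpoints in different components.
2—4 (6): add — endpoints in different components.
4—6 (12): add — endpoints in different components.
1—6 (15): add — endpoints in different components.
0—1 (16): add — endpoints in different components.
3—4 (17): skip — 3 and 4 already connected.
3—5 (18): add — endpoints in different components.
MST edges: 3—6, 3—7, 2—4, 4—6, 1—6, 0—1, 3—5; total weight 2+4+6+12+15+16+18 = 73.

73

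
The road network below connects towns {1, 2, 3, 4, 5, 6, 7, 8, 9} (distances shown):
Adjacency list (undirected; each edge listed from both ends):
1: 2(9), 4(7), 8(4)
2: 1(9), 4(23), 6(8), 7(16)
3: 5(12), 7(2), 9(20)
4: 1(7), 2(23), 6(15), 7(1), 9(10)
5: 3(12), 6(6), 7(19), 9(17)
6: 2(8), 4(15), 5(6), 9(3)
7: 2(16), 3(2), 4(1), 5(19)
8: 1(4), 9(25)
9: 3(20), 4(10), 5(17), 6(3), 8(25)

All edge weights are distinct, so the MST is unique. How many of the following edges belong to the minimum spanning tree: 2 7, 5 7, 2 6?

1

Kruskal: consider edges lightest-first.
4 7 (1): add — endpoints in different components.
3 7 (2): add — endpoints in different components.
6 9 (3): add — endpoints in different components.
1 8 (4): add — endpoints in different components.
5 6 (6): add — endpoints in different components.
1 4 (7): add — endpoints in different components.
2 6 (8): add — endpoints in different components.
1 2 (9): add — endpoints in different components.
MST edge set: {4 7, 3 7, 6 9, 1 8, 5 6, 1 4, 2 6, 1 2}.
Of the listed edges, {2 6} are in the MST → 1.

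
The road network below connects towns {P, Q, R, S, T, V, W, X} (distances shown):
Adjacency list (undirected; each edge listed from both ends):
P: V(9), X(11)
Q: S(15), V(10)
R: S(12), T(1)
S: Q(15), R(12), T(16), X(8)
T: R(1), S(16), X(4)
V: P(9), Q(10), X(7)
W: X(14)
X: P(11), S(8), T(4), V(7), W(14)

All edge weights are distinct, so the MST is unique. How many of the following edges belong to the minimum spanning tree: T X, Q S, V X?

Kruskal: consider edges lightest-first.
R T (1): add — endpoints in different components.
T X (4): add — endpoints in different components.
V X (7): add — endpoints in different components.
S X (8): add — endpoints in different components.
P V (9): add — endpoints in different components.
Q V (10): add — endpoints in different components.
P X (11): skip — P and X already connected.
R S (12): skip — S and R already connected.
W X (14): add — endpoints in different components.
MST edge set: {R T, T X, V X, S X, P V, Q V, W X}.
Of the listed edges, {T X, V X} are in the MST → 2.

2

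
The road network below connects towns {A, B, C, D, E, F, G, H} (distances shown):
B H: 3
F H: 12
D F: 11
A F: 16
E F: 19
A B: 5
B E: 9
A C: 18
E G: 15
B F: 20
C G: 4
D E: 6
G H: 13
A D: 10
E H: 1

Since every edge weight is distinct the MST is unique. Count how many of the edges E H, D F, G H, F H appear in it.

Sort edges by weight, then run Kruskal:
E H (1): add — endpoints in different components.
B H (3): add — endpoints in different components.
C G (4): add — endpoints in different components.
A B (5): add — endpoints in different components.
D E (6): add — endpoints in different components.
B E (9): skip — B and E already connected.
A D (10): skip — A and D already connected.
D F (11): add — endpoints in different components.
F H (12): skip — F and H already connected.
G H (13): add — endpoints in different components.
MST edge set: {E H, B H, C G, A B, D E, D F, G H}.
Of the listed edges, {E H, D F, G H} are in the MST → 3.

3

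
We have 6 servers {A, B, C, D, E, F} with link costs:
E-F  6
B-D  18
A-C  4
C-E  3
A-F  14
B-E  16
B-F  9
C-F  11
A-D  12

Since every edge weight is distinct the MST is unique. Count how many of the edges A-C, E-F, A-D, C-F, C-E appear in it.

Kruskal: consider edges lightest-first.
C-E (3): add. Components now {A} {B} {C,E} {D} {F}
A-C (4): add. Components now {A,C,E} {B} {D} {F}
E-F (6): add. Components now {A,C,E,F} {B} {D}
B-F (9): add. Components now {A,B,C,E,F} {D}
C-F (11): skip — C and F already connected.
A-D (12): add. Components now {A,B,C,D,E,F}
MST edge set: {C-E, A-C, E-F, B-F, A-D}.
Of the listed edges, {A-C, E-F, A-D, C-E} are in the MST → 4.

4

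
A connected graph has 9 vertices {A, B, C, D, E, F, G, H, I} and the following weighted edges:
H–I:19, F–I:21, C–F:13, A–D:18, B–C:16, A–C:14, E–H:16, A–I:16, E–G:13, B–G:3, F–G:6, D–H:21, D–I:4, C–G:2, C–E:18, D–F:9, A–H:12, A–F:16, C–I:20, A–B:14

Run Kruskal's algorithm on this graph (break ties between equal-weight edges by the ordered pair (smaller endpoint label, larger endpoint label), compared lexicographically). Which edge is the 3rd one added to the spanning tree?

D-I

Kruskal's algorithm — process edges by increasing weight (ties by edge label):
C–G (2): add — endpoints in different components.
B–G (3): add — endpoints in different components.
D–I (4): add — endpoints in different components.
F–G (6): add — endpoints in different components.
D–F (9): add — endpoints in different components.
A–H (12): add — endpoints in different components.
C–F (13): skip — C and F already connected.
E–G (13): add — endpoints in different components.
A–B (14): add — endpoints in different components.
The 3rd edge added is D–I.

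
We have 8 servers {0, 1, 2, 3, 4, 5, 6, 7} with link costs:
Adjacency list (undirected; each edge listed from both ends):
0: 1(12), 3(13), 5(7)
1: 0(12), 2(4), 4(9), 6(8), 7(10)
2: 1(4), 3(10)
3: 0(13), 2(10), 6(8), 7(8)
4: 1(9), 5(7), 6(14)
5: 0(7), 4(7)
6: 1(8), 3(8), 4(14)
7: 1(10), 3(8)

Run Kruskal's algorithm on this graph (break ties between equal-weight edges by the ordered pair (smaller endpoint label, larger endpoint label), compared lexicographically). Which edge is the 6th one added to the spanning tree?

Kruskal's algorithm — process edges by increasing weight (ties by edge label):
1–2 (4): add — endpoints in different components.
0–5 (7): add — endpoints in different components.
4–5 (7): add — endpoints in different components.
1–6 (8): add — endpoints in different components.
3–6 (8): add — endpoints in different components.
3–7 (8): add — endpoints in different components.
1–4 (9): add — endpoints in different components.
The 6th edge added is 3–7.

3-7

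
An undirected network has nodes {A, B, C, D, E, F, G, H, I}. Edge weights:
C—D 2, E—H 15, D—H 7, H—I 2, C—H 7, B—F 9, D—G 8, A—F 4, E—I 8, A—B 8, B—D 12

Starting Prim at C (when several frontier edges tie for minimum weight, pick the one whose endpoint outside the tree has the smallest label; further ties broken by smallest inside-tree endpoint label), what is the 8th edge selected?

A-F

Grow the tree from C using Prim:
Step 1: frontier [C—D 2, C—H 7] → take C—D (2); add D.
Step 2: frontier [C—H 7, D—H 7, D—G 8, B—D 12] → take C—H (7); add H.
Step 3: frontier [D—G 8, B—D 12, H—I 2, E—H 15] → take H—I (2); add I.
Step 4: frontier [D—G 8, B—D 12, E—H 15, E—I 8] → take E—I (8); add E.
Step 5: frontier [D—G 8, B—D 12] → take D—G (8); add G.
Step 6: frontier [B—D 12] → take B—D (12); add B.
Step 7: frontier [A—B 8, B—F 9] → take A—B (8); add A.
Step 8: frontier [A—F 4, B—F 9] → take A—F (4); add F.
The 8th edge added is A—F.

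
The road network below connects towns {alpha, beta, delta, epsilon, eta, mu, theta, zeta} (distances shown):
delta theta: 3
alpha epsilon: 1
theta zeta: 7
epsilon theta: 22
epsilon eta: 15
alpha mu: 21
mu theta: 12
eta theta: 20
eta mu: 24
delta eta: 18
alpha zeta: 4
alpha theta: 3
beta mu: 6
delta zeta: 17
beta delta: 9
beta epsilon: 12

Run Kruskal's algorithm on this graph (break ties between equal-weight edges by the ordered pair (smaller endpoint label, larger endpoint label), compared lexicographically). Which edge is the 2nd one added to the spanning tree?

alpha-theta

Kruskal: consider edges lightest-first.
alpha epsilon (1): add — endpoints in different components.
alpha theta (3): add — endpoints in different components.
delta theta (3): add — endpoints in different components.
alpha zeta (4): add — endpoints in different components.
beta mu (6): add — endpoints in different components.
theta zeta (7): skip — zeta and theta already connected.
beta delta (9): add — endpoints in different components.
beta epsilon (12): skip — beta and epsilon already connected.
mu theta (12): skip — theta and mu already connected.
epsilon eta (15): add — endpoints in different components.
The 2nd edge added is alpha theta.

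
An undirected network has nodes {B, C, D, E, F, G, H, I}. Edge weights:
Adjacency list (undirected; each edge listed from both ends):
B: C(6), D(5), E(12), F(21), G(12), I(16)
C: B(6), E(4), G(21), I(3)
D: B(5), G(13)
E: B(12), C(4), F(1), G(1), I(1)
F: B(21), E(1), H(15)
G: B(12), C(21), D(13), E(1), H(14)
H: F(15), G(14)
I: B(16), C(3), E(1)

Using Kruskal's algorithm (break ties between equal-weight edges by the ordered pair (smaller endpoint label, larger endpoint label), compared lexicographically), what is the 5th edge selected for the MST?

B-D

Kruskal: consider edges lightest-first.
E-F (1): add — endpoints in different components.
E-G (1): add — endpoints in different components.
E-I (1): add — endpoints in different components.
C-I (3): add — endpoints in different components.
C-E (4): skip — C and E already connected.
B-D (5): add — endpoints in different components.
B-C (6): add — endpoints in different components.
B-E (12): skip — B and E already connected.
B-G (12): skip — B and G already connected.
D-G (13): skip — D and G already connected.
G-H (14): add — endpoints in different components.
The 5th edge added is B-D.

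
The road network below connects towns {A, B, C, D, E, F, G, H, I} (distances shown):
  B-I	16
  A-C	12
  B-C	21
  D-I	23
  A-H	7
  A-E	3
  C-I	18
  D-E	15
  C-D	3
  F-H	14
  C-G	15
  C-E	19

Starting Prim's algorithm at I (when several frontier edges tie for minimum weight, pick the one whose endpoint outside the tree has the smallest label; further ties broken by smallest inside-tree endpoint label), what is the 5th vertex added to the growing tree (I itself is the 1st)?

A

Prim's algorithm from I:
Step 1: frontier [B-I 16, C-I 18, D-I 23] → take B-I (16); add B.
Step 2: frontier [B-C 21, C-I 18, D-I 23] → take C-I (18); add C.
Step 3: frontier [C-D 3, A-C 12, C-G 15, C-E 19, D-I 23] → take C-D (3); add D.
Step 4: frontier [A-C 12, C-G 15, C-E 19, D-E 15] → take A-C (12); add A.
Step 5: frontier [A-E 3, A-H 7, C-G 15, C-E 19, D-E 15] → take A-E (3); add E.
Step 6: frontier [A-H 7, C-G 15] → take A-H (7); add H.
Step 7: frontier [C-G 15, F-H 14] → take F-H (14); add F.
Step 8: frontier [C-G 15] → take C-G (15); add G.
Vertex order: I, B, C, D, A, E, H, F, G. The 5th vertex is A.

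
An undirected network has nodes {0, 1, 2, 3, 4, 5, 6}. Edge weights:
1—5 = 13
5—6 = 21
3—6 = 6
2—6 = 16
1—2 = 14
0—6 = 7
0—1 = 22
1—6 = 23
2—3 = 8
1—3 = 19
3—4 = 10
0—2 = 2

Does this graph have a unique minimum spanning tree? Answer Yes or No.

Kruskal's algorithm — process edges by increasing weight (ties by edge label):
0—2 (2): add — endpoints in different components.
3—6 (6): add — endpoints in different components.
0—6 (7): add — endpoints in different components.
2—3 (8): skip — 2 and 3 already connected.
3—4 (10): add — endpoints in different components.
1—5 (13): add — endpoints in different components.
1—2 (14): add — endpoints in different components.
Every non-tree edge has weight strictly greater than the heaviest edge on the tree path between its endpoints, so the MST is unique.

Yes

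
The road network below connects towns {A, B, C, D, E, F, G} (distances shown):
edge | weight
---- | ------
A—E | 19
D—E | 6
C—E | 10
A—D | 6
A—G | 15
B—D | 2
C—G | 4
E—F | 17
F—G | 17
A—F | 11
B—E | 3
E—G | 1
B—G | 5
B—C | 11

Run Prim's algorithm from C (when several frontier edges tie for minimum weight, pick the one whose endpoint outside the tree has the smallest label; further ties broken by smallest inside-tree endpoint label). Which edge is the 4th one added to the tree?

Grow the tree from C using Prim:
Step 1: cheapest edge leaving the tree is C—G (4); add G.
Step 2: cheapest edge leaving the tree is E—G (1); add E.
Step 3: cheapest edge leaving the tree is B—E (3); add B.
Step 4: cheapest edge leaving the tree is B—D (2); add D.
Step 5: cheapest edge leaving the tree is A—D (6); add A.
Step 6: cheapest edge leaving the tree is A—F (11); add F.
The 4th edge added is B—D.

B-D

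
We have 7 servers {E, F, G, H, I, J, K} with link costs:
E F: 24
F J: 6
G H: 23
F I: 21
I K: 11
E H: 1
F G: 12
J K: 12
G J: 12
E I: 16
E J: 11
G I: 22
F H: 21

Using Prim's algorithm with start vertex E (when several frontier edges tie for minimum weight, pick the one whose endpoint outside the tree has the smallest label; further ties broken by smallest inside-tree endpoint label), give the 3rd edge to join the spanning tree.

Grow the tree from E using Prim:
Step 1: cheapest edge leaving the tree is E H (1); add H.
Step 2: cheapest edge leaving the tree is E J (11); add J.
Step 3: cheapest edge leaving the tree is F J (6); add F.
Step 4: cheapest edge leaving the tree is F G (12); add G.
Step 5: cheapest edge leaving the tree is J K (12); add K.
Step 6: cheapest edge leaving the tree is I K (11); add I.
The 3rd edge added is F J.

F-J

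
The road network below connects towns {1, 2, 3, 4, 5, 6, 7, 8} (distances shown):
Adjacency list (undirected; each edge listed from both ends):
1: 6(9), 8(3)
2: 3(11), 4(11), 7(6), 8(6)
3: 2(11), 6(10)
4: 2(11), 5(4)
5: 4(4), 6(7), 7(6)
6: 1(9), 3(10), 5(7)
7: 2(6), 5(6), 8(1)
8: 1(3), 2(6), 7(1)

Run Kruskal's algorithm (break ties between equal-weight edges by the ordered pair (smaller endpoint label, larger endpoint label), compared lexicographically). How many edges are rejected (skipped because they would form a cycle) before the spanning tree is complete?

Kruskal's algorithm — process edges by increasing weight (ties by edge label):
7-8 (1): add — endpoints in different components.
1-8 (3): add — endpoints in different components.
4-5 (4): add — endpoints in different components.
2-7 (6): add — endpoints in different components.
2-8 (6): skip — 2 and 8 already connected.
5-7 (6): add — endpoints in different components.
5-6 (7): add — endpoints in different components.
1-6 (9): skip — 1 and 6 already connected.
3-6 (10): add — endpoints in different components.
Edges rejected before the tree was complete: 2.

2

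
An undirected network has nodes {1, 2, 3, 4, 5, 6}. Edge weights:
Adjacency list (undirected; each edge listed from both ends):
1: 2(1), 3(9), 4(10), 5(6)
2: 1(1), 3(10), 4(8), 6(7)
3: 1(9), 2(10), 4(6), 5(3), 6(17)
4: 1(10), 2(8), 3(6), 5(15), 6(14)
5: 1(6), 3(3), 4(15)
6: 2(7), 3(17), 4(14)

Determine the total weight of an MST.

Prim, starting at 2.
Step 1: cheapest edge leaving the tree is 1 2 (1); add 1.
Step 2: cheapest edge leaving the tree is 1 5 (6); add 5.
Step 3: cheapest edge leaving the tree is 3 5 (3); add 3.
Step 4: cheapest edge leaving the tree is 3 4 (6); add 4.
Step 5: cheapest edge leaving the tree is 2 6 (7); add 6.
MST edges: 1 2, 1 5, 3 5, 3 4, 2 6; total weight 1+6+3+6+7 = 23.

23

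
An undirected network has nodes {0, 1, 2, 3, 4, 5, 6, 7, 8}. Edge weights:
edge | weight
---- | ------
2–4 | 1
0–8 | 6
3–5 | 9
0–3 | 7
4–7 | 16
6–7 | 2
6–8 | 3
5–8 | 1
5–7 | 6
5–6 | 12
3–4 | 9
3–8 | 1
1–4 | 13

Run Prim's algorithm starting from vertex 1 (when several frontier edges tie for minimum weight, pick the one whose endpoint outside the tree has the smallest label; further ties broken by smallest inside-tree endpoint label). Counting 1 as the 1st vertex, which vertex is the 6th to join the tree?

Prim, starting at 1.
Step 1: frontier [1–4 13] → take 1–4 (13); add 4.
Step 2: frontier [2–4 1, 3–4 9, 4–7 16] → take 2–4 (1); add 2.
Step 3: frontier [3–4 9, 4–7 16] → take 3–4 (9); add 3.
Step 4: frontier [3–8 1, 0–3 7, 3–5 9, 4–7 16] → take 3–8 (1); add 8.
Step 5: frontier [0–3 7, 3–5 9, 4–7 16, 5–8 1, 6–8 3, 0–8 6] → take 5–8 (1); add 5.
Step 6: frontier [0–3 7, 4–7 16, 5–7 6, 5–6 12, 6–8 3, 0–8 6] → take 6–8 (3); add 6.
Step 7: frontier [0–3 7, 4–7 16, 5–7 6, 6–7 2, 0–8 6] → take 6–7 (2); add 7.
Step 8: frontier [0–3 7, 0–8 6] → take 0–8 (6); add 0.
Vertex order: 1, 4, 2, 3, 8, 5, 6, 7, 0. The 6th vertex is 5.

5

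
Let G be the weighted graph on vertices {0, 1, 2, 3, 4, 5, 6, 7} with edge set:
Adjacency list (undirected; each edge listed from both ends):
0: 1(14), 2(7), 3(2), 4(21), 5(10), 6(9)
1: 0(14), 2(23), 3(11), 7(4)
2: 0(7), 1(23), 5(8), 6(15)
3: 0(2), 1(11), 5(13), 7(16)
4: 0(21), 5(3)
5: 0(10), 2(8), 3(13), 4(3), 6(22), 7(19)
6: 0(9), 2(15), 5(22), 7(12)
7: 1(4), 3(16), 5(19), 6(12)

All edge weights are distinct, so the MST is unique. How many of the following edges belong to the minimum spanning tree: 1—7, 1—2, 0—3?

Kruskal: consider edges lightest-first.
0—3 (2): add — endpoints in different components.
4—5 (3): add — endpoints in different components.
1—7 (4): add — endpoints in different components.
0—2 (7): add — endpoints in different components.
2—5 (8): add — endpoints in different components.
0—6 (9): add — endpoints in different components.
0—5 (10): skip — 0 and 5 already connected.
1—3 (11): add — endpoints in different components.
MST edge set: {0—3, 4—5, 1—7, 0—2, 2—5, 0—6, 1—3}.
Of the listed edges, {1—7, 0—3} are in the MST → 2.

2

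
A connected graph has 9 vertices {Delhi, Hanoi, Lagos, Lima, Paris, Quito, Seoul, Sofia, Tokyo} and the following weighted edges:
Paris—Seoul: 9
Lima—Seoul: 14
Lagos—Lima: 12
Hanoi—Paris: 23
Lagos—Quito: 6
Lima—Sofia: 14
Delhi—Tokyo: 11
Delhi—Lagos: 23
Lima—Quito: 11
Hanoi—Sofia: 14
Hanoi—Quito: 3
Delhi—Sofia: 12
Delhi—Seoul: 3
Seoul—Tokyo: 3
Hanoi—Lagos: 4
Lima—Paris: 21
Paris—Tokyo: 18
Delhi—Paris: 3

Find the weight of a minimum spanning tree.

Prim, starting at Tokyo.
Step 1: cheapest edge leaving the tree is Seoul—Tokyo (3); add Seoul.
Step 2: cheapest edge leaving the tree is Delhi—Seoul (3); add Delhi.
Step 3: cheapest edge leaving the tree is Delhi—Paris (3); add Paris.
Step 4: cheapest edge leaving the tree is Delhi—Sofia (12); add Sofia.
Step 5: cheapest edge leaving the tree is Hanoi—Sofia (14); add Hanoi.
Step 6: cheapest edge leaving the tree is Hanoi—Quito (3); add Quito.
Step 7: cheapest edge leaving the tree is Hanoi—Lagos (4); add Lagos.
Step 8: cheapest edge leaving the tree is Lima—Quito (11); add Lima.
MST edges: Seoul—Tokyo, Delhi—Seoul, Delhi—Paris, Delhi—Sofia, Hanoi—Sofia, Hanoi—Quito, Hanoi—Lagos, Lima—Quito; total weight 3+3+3+12+14+3+4+11 = 53.

53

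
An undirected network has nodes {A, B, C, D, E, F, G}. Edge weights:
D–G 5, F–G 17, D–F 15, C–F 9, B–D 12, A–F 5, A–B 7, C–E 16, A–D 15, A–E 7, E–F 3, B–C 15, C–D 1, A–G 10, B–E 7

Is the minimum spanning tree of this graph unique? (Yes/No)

Sort edges by weight, then run Kruskal:
C–D (1): add — endpoints in different components.
E–F (3): add — endpoints in different components.
A–F (5): add — endpoints in different components.
D–G (5): add — endpoints in different components.
A–B (7): add — endpoints in different components.
A–E (7): skip — A and E already connected.
B–E (7): skip — B and E already connected.
C–F (9): add — endpoints in different components.
Non-tree edge B–E has weight 7, equal to the heaviest edge on its tree cycle — swapping gives another MST of the same weight. Not unique.

No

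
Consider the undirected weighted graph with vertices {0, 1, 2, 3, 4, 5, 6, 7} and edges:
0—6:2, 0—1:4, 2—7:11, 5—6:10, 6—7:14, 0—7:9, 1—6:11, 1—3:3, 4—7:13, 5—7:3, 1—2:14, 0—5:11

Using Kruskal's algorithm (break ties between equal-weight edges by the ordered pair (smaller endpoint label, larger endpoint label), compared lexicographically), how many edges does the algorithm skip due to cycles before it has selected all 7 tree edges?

Kruskal: consider edges lightest-first.
0—6 (2): add — endpoints in different components.
1—3 (3): add — endpoints in different components.
5—7 (3): add — endpoints in different components.
0—1 (4): add — endpoints in different components.
0—7 (9): add — endpoints in different components.
5—6 (10): skip — 5 and 6 already connected.
0—5 (11): skip — 0 and 5 already connected.
1—6 (11): skip — 1 and 6 already connected.
2—7 (11): add — endpoints in different components.
4—7 (13): add — endpoints in different components.
Edges rejected before the tree was complete: 3.

3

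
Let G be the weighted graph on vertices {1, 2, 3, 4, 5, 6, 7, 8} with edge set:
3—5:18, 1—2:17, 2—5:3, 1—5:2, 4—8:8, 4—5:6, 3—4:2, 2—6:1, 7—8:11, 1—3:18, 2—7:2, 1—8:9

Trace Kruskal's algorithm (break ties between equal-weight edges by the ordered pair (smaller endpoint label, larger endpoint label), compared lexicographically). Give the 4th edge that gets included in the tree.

Kruskal: consider edges lightest-first.
2—6 (1): add — endpoints in different components.
1—5 (2): add — endpoints in different components.
2—7 (2): add — endpoints in different components.
3—4 (2): add — endpoints in different components.
2—5 (3): add — endpoints in different components.
4—5 (6): add — endpoints in different components.
4—8 (8): add — endpoints in different components.
The 4th edge added is 3—4.

3-4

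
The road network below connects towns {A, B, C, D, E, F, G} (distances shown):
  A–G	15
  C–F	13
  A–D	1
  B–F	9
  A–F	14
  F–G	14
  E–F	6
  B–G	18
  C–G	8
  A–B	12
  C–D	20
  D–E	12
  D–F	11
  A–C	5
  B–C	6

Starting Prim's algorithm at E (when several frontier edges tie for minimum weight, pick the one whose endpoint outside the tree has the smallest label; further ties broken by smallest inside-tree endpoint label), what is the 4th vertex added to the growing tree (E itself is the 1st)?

Prim, starting at E.
Step 1: cheapest edge leaving the tree is E–F (6); add F.
Step 2: cheapest edge leaving the tree is B–F (9); add B.
Step 3: cheapest edge leaving the tree is B–C (6); add C.
Step 4: cheapest edge leaving the tree is A–C (5); add A.
Step 5: cheapest edge leaving the tree is A–D (1); add D.
Step 6: cheapest edge leaving the tree is C–G (8); add G.
Vertex order: E, F, B, C, A, D, G. The 4th vertex is C.

C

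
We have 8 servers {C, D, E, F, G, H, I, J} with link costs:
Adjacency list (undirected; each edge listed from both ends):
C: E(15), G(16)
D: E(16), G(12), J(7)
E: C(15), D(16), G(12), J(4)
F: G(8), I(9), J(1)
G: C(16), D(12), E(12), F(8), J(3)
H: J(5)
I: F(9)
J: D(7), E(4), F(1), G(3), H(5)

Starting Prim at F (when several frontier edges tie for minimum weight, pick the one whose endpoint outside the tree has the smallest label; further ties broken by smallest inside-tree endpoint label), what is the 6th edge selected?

F-I

Grow the tree from F using Prim:
Step 1: cheapest edge leaving the tree is F–J (1); add J.
Step 2: cheapest edge leaving the tree is G–J (3); add G.
Step 3: cheapest edge leaving the tree is E–J (4); add E.
Step 4: cheapest edge leaving the tree is H–J (5); add H.
Step 5: cheapest edge leaving the tree is D–J (7); add D.
Step 6: cheapest edge leaving the tree is F–I (9); add I.
Step 7: cheapest edge leaving the tree is C–E (15); add C.
The 6th edge added is F–I.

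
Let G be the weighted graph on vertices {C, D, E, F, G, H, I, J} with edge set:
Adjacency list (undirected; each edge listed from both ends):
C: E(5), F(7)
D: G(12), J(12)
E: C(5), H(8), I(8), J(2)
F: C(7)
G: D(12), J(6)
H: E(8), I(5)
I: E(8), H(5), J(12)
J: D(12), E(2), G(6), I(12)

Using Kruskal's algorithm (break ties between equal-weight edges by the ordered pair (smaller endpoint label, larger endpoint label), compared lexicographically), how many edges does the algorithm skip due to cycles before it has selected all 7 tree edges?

Kruskal: consider edges lightest-first.
E—J (2): add — endpoints in different components.
C—E (5): add — endpoints in different components.
H—I (5): add — endpoints in different components.
G—J (6): add — endpoints in different components.
C—F (7): add — endpoints in different components.
E—H (8): add — endpoints in different components.
E—I (8): skip — E and I already connected.
D—G (12): add — endpoints in different components.
Edges rejected before the tree was complete: 1.

1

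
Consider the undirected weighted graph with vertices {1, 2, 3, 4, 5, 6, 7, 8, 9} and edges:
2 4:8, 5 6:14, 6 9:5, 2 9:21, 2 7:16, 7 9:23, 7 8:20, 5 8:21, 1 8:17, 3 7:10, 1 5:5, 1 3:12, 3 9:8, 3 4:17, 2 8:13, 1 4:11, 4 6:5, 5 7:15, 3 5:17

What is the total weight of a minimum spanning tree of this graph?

Prim's algorithm from 3:
Step 1: cheapest edge leaving the tree is 3 9 (8); add 9.
Step 2: cheapest edge leaving the tree is 6 9 (5); add 6.
Step 3: cheapest edge leaving the tree is 4 6 (5); add 4.
Step 4: cheapest edge leaving the tree is 2 4 (8); add 2.
Step 5: cheapest edge leaving the tree is 3 7 (10); add 7.
Step 6: cheapest edge leaving the tree is 1 4 (11); add 1.
Step 7: cheapest edge leaving the tree is 1 5 (5); add 5.
Step 8: cheapest edge leaving the tree is 2 8 (13); add 8.
MST edges: 3 9, 6 9, 4 6, 2 4, 3 7, 1 4, 1 5, 2 8; total weight 8+5+5+8+10+11+5+13 = 65.

65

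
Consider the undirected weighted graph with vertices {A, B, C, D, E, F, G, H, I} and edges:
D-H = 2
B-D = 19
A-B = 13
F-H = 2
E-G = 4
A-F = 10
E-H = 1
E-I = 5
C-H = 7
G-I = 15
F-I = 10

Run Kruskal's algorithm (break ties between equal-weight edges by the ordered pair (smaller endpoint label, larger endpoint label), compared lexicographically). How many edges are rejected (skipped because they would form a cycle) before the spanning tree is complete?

Sort edges by weight, then run Kruskal:
E-H (1): add — endpoints in different components.
D-H (2): add — endpoints in different components.
F-H (2): add — endpoints in different components.
E-G (4): add — endpoints in different components.
E-I (5): add — endpoints in different components.
C-H (7): add — endpoints in different components.
A-F (10): add — endpoints in different components.
F-I (10): skip — F and I already connected.
A-B (13): add — endpoints in different components.
Edges rejected before the tree was complete: 1.

1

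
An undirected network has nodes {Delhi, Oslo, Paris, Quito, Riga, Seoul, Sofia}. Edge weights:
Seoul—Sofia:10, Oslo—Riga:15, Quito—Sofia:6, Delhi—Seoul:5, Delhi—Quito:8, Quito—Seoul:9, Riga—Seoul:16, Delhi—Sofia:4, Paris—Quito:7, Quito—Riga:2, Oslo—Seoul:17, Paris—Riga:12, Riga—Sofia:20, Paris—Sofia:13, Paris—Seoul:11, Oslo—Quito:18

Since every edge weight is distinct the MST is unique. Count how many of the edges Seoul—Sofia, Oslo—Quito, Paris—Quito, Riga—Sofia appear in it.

1

Sort edges by weight, then run Kruskal:
Quito—Riga (2): add — endpoints in different components.
Delhi—Sofia (4): add — endpoints in different components.
Delhi—Seoul (5): add — endpoints in different components.
Quito—Sofia (6): add — endpoints in different components.
Paris—Quito (7): add — endpoints in different components.
Delhi—Quito (8): skip — Delhi and Quito already connected.
Quito—Seoul (9): skip — Seoul and Quito already connected.
Seoul—Sofia (10): skip — Seoul and Sofia already connected.
Paris—Seoul (11): skip — Seoul and Paris already connected.
Paris—Riga (12): skip — Paris and Riga already connected.
Paris—Sofia (13): skip — Paris and Sofia already connected.
Oslo—Riga (15): add — endpoints in different components.
MST edge set: {Quito—Riga, Delhi—Sofia, Delhi—Seoul, Quito—Sofia, Paris—Quito, Oslo—Riga}.
Of the listed edges, {Paris—Quito} are in the MST → 1.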